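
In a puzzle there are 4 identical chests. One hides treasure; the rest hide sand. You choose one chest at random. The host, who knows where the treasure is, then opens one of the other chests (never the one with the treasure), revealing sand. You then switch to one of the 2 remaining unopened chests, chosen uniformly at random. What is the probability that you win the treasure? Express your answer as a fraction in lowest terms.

3/8

Your original chest holds the treasure with probability 1/4, so the other 3 collectively hold it with probability 3/4.
The host can always find an empty chest to open, so this doesn't change that 3/4; it is now spread over the 2 remaining unopened chests.
P(win by switching) = (3/4) · (1/2) = 3/8.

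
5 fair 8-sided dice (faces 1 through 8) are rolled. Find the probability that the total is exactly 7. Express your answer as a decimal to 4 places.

There are 8^5 = 32768 equally likely outcomes.
The number of ordered 5-tuples from {1,…,8} summing to 7 is 15.
P(sum = 7) = 15/32768 ≈ 0.0005.

0.0005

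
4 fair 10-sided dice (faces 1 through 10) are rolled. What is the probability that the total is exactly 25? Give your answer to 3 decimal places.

There are 10^4 = 10000 equally likely outcomes.
The number of ordered 4-tuples from {1,…,10} summing to 25 is 592.
P(sum = 25) = 592/10000 = 37/625 ≈ 0.059.

0.059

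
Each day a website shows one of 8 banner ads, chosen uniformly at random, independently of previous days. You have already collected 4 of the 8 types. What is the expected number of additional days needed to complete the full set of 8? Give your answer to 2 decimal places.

16.67

Starting from 4 distinct types, each trial gives a new one with probability (8−i)/8 when i types are held, so the wait for the next new type is 8/(8−i).
E = 8/4 + 8/3 + 8/2 + 8/1 = 50/3 ≈ 16.67.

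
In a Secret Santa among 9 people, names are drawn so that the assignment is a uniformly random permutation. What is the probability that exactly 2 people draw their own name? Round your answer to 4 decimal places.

Choose which 2 of the 9 are fixed: C(9,2) = 36 ways.
The remaining 7 must have no fixed point: D(7) = 1854.
P = 36·1854/362880 = 103/560 ≈ 0.1839.

0.1839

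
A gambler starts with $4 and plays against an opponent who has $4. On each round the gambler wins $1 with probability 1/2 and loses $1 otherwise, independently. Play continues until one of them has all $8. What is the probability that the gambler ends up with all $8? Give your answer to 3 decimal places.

0.500

With a fair step, P(i) = ½P(i−1) + ½P(i+1) with P(0)=0, P(8)=1 has the linear solution P(i) = i/8.
P(4) = 4/8 = 1/2 ≈ 0.500.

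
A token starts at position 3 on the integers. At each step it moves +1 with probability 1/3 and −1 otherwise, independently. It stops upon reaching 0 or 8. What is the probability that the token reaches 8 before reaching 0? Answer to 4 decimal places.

0.0275

Let r = q/p = (2/3)/(1/3) = 2. The recurrence P(i) = p·P(i+1) + q·P(i−1) with P(0)=0, P(8)=1 gives P(i) = (1 − r^i)/(1 − r^8).
P(3) = (1 − (2)^3) / (1 − (2)^8) = 7/255 ≈ 0.0275.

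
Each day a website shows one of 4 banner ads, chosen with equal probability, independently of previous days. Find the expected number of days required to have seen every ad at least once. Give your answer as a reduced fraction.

25/3

After i distinct types are collected, each trial gives a new one with probability (4−i)/4, so the expected wait for the next new type is 4/(4−i).
E = 4/4 + 4/3 + 4/2 + 4/1 = 25/3.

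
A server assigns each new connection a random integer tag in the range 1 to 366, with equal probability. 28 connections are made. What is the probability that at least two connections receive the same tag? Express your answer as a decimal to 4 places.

0.6534

It's easier to compute the probability that all 28 are distinct.
P(all distinct) = 366/366 · 365/366 · ··· · 339/366 ≈ 0.3466.
So the probability of at least one match is 1 − 0.3466 = 0.6534.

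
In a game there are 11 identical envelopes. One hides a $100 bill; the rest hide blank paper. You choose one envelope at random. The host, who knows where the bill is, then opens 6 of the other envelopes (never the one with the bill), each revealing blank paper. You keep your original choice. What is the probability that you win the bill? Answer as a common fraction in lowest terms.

The host can always open 6 empty envelopes regardless of your choice, so the reveals give no information about your original envelope.
P(win by staying) = 1/11.

1/11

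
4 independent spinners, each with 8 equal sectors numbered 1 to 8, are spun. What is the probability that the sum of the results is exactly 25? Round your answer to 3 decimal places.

There are 8^4 = 4096 equally likely outcomes.
The number of ordered 4-tuples from {1,…,8} summing to 25 is 120.
P(sum = 25) = 120/4096 = 15/512 ≈ 0.029.

0.029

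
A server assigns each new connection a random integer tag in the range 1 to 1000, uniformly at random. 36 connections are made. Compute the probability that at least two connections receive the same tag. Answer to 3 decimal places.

0.471

It's easier to compute the probability that all 36 are distinct.
P(all distinct) = 1000/1000 · 999/1000 · ··· · 965/1000 ≈ 0.529.
So the probability of at least one match is 1 − 0.529 = 0.471.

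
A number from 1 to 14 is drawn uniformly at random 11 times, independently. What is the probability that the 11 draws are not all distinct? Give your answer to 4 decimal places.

P(all 11 different) = 14/14 · 13/14 · ··· · 4/14 ≈ 0.0036.
P(at least two equal) = 1 − 0.0036 = 0.9964.

0.9964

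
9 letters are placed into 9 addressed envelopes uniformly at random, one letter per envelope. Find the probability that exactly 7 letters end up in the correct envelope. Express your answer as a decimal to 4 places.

0.0001

Choose which 7 of the 9 are fixed: C(9,7) = 36 ways.
The remaining 2 must have no fixed point: D(2) = 1.
P = 36·1/362880 = 1/10080 ≈ 0.0001.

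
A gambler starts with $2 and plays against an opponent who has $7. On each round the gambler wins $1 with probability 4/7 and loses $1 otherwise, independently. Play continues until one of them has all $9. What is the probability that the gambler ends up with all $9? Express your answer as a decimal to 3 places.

Let r = q/p = (3/7)/(4/7) = 3/4. The recurrence P(i) = p·P(i+1) + q·P(i−1) with P(0)=0, P(9)=1 gives P(i) = (1 − r^i)/(1 − r^9).
P(2) = (1 − (3/4)^2) / (1 − (3/4)^9) = 114688/242461 ≈ 0.473.

0.473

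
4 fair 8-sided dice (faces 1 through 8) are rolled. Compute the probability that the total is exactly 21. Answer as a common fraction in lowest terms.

71/1024

There are 8^4 = 4096 equally likely outcomes.
The number of ordered 4-tuples from {1,…,8} summing to 21 is 284.
P(sum = 21) = 284/4096 = 71/1024.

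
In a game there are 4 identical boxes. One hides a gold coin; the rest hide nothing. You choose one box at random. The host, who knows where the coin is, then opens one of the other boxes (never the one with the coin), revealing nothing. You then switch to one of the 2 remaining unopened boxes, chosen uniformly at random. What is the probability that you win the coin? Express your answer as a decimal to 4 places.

0.3750

Your original box holds the coin with probability 1/4, so the other 3 collectively hold it with probability 3/4.
The host can always find an empty box to open, so this doesn't change that 3/4; it is now spread over the 2 remaining unopened boxes.
P(win by switching) = (3/4) · (1/2) = 3/8 ≈ 0.3750.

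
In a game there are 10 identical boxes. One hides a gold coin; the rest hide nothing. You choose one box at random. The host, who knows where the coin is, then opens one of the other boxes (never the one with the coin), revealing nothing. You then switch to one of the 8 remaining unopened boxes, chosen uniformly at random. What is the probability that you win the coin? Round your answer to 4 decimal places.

Your original box holds the coin with probability 1/10, so the other 9 collectively hold it with probability 9/10.
The host can always find an empty box to open, so this doesn't change that 9/10; it is now spread over the 8 remaining unopened boxes.
P(win by switching) = (9/10) · (1/8) = 9/80 ≈ 0.1125.

0.1125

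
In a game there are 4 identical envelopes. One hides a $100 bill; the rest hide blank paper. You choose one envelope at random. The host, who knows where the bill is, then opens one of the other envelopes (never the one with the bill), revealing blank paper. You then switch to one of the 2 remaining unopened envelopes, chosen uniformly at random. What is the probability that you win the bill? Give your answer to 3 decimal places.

0.375

Your original envelope holds the bill with probability 1/4, so the other 3 collectively hold it with probability 3/4.
The host can always find an empty envelope to open, so this doesn't change that 3/4; it is now spread over the 2 remaining unopened envelopes.
P(win by switching) = (3/4) · (1/2) = 3/8 ≈ 0.375.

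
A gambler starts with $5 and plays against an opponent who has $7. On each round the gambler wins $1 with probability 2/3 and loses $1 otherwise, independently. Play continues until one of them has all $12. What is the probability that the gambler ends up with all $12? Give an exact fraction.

Let r = q/p = (1/3)/(2/3) = 1/2. The recurrence P(i) = p·P(i+1) + q·P(i−1) with P(0)=0, P(12)=1 gives P(i) = (1 − r^i)/(1 − r^12).
P(5) = (1 − (1/2)^5) / (1 − (1/2)^12) = 3968/4095.

3968/4095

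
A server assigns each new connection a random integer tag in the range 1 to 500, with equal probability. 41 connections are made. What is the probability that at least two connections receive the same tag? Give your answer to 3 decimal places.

0.815

It's easier to compute the probability that all 41 are distinct.
P(all distinct) = 500/500 · 499/500 · ··· · 460/500 ≈ 0.185.
So the probability of at least one match is 1 − 0.185 = 0.815.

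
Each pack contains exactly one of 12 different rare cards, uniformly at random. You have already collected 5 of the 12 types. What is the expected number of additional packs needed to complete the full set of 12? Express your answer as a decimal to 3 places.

31.114

Starting from 5 distinct types, each trial gives a new one with probability (12−i)/12 when i types are held, so the wait for the next new type is 12/(12−i).
E = 12/7 + 12/6 + 12/5 + 12/4 + 12/3 + 12/2 + 12/1 = 1089/35 ≈ 31.114.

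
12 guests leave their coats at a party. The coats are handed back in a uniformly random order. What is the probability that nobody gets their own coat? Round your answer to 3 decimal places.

This is the derangement probability: permutations of 12 with no fixed point.
D(12) = 12! · (1 − 1/1! + 1/2! − ··· + (−1)^12/12!) = 176214841.
P = 176214841/479001600 = 16019531/43545600 ≈ 0.368.

0.368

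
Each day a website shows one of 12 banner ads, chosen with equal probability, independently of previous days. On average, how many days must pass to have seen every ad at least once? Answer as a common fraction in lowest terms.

After i distinct types are collected, each trial gives a new one with probability (12−i)/12, so the expected wait for the next new type is 12/(12−i).
E = 12/12 + 12/11 + 12/10 + 12/9 + 12/8 + 12/7 + 12/6 + 12/5 + 12/4 + 12/3 + 12/2 + 12/1 = 86021/2310.

86021/2310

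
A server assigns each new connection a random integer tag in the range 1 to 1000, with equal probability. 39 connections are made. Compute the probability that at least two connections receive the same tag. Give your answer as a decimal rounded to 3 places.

It's easier to compute the probability that all 39 are distinct.
P(all distinct) = 1000/1000 · 999/1000 · ··· · 962/1000 ≈ 0.472.
So the probability of at least one match is 1 − 0.472 = 0.528.

0.528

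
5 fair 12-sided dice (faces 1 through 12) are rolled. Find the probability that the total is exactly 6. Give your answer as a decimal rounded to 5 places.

There are 12^5 = 248832 equally likely outcomes.
The number of ordered 5-tuples from {1,…,12} summing to 6 is 5.
P(sum = 6) = 5/248832 ≈ 0.00002.

0.00002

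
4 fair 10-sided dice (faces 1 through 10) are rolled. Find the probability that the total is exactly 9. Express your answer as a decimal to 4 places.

There are 10^4 = 10000 equally likely outcomes.
The number of ordered 4-tuples from {1,…,10} summing to 9 is 56.
P(sum = 9) = 56/10000 = 7/1250 ≈ 0.0056.

0.0056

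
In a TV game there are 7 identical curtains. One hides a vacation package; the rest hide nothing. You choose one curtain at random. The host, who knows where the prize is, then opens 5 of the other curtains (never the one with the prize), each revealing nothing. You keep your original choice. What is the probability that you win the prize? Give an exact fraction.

1/7

The host can always open 5 empty curtains regardless of your choice, so the reveals give no information about your original curtain.
P(win by staying) = 1/7.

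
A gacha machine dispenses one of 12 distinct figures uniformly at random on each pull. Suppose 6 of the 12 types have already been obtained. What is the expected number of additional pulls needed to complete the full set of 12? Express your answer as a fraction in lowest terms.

147/5

Starting from 6 distinct types, each trial gives a new one with probability (12−i)/12 when i types are held, so the wait for the next new type is 12/(12−i).
E = 12/6 + 12/5 + 12/4 + 12/3 + 12/2 + 12/1 = 147/5.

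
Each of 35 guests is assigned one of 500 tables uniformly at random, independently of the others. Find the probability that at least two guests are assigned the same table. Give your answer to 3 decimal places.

It's easier to compute the probability that all 35 are distinct.
P(all distinct) = 500/500 · 499/500 · ··· · 466/500 ≈ 0.296.
So the probability of at least one match is 1 − 0.296 = 0.704.

0.704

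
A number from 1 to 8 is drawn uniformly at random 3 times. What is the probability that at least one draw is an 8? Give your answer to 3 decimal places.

0.330

P(no draw is an 8) = (7/8)^3 ≈ 0.670.
P(at least one) = 1 − 0.670 = 0.330.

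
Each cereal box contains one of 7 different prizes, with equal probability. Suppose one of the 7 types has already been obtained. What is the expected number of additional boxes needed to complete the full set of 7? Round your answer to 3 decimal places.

Starting from 1 distinct type, each trial gives a new one with probability (7−i)/7 when i types are held, so the wait for the next new type is 7/(7−i).
E = 7/6 + 7/5 + 7/4 + 7/3 + 7/2 + 7/1 = 343/20 ≈ 17.150.

17.150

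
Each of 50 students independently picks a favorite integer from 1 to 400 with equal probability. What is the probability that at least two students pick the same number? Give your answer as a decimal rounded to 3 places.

It's easier to compute the probability that all 50 are distinct.
P(all distinct) = 400/400 · 399/400 · ··· · 351/400 ≈ 0.041.
So the probability of at least one match is 1 − 0.041 = 0.959.

0.959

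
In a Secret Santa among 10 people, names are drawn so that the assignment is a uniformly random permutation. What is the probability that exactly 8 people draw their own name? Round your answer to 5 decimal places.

0.00001

Choose which 8 of the 10 are fixed: C(10,8) = 45 ways.
The remaining 2 must have no fixed point: D(2) = 1.
P = 45·1/3628800 = 1/80640 ≈ 0.00001.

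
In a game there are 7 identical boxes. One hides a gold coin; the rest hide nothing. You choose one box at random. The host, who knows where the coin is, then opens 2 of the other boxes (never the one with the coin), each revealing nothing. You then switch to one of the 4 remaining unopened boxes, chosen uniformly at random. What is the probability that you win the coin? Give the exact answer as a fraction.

3/14

Your original box holds the coin with probability 1/7, so the other 6 collectively hold it with probability 6/7.
The host can always find 2 empty boxes to open, so the reveals don't change that 6/7; it is now spread over the 4 remaining unopened boxes.
P(win by switching) = (6/7) · (1/4) = 3/14.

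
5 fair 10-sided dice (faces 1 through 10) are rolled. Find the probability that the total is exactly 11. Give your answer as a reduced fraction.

There are 10^5 = 100000 equally likely outcomes.
The number of ordered 5-tuples from {1,…,10} summing to 11 is 210.
P(sum = 11) = 210/100000 = 21/10000.

21/10000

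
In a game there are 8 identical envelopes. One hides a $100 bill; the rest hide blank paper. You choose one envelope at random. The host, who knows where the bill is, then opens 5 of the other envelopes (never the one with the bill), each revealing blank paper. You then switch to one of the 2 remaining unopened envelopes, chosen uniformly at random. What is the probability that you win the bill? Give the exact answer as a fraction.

Your original envelope holds the bill with probability 1/8, so the other 7 collectively hold it with probability 7/8.
The host can always find 5 empty envelopes to open, so the reveals don't change that 7/8; it is now spread over the 2 remaining unopened envelopes.
P(win by switching) = (7/8) · (1/2) = 7/16.

7/16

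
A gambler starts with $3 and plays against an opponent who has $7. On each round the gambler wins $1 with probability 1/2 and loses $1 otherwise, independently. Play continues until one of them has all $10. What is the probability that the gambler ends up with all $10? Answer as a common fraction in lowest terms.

With a fair step, P(i) = ½P(i−1) + ½P(i+1) with P(0)=0, P(10)=1 has the linear solution P(i) = i/10.
P(3) = 3/10.

3/10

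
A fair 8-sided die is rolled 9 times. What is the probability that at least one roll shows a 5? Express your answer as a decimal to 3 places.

P(no roll shows a 5) = (7/8)^9 ≈ 0.301.
P(at least one) = 1 − 0.301 = 0.699.

0.699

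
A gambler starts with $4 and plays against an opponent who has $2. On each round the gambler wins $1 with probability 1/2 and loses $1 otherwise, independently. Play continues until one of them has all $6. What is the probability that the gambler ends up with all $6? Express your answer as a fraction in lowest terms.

2/3

With a fair step, P(i) = ½P(i−1) + ½P(i+1) with P(0)=0, P(6)=1 has the linear solution P(i) = i/6.
P(4) = 4/6 = 2/3.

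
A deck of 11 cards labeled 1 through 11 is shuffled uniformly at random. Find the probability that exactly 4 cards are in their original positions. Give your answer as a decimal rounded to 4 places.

Choose which 4 of the 11 are fixed: C(11,4) = 330 ways.
The remaining 7 must have no fixed point: D(7) = 1854.
P = 330·1854/39916800 = 103/6720 ≈ 0.0153.

0.0153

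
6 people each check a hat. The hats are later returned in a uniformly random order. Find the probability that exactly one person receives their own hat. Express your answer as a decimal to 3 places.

0.367

Choose which one is fixed: C(6,1) = 6 ways.
The remaining 5 must have no fixed point: D(5) = 44.
P = 6·44/720 = 11/30 ≈ 0.367.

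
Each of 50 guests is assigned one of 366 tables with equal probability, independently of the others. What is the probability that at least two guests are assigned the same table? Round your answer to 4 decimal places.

It's easier to compute the probability that all 50 are distinct.
P(all distinct) = 366/366 · 365/366 · ··· · 317/366 ≈ 0.0299.
So the probability of at least one match is 1 − 0.0299 = 0.9701.

0.9701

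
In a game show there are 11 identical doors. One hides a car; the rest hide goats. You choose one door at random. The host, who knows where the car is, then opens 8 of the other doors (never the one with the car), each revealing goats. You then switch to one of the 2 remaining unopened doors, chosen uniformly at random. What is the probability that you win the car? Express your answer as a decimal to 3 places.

Your original door holds the car with probability 1/11, so the other 10 collectively hold it with probability 10/11.
The host can always find 8 empty doors to open, so the reveals don't change that 10/11; it is now spread over the 2 remaining unopened doors.
P(win by switching) = (10/11) · (1/2) = 5/11 ≈ 0.455.

0.455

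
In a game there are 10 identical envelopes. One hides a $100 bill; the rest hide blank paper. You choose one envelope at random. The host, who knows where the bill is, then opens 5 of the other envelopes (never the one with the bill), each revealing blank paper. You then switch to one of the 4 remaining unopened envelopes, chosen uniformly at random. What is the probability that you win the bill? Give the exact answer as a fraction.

9/40

Your original envelope holds the bill with probability 1/10, so the other 9 collectively hold it with probability 9/10.
The host can always find 5 empty envelopes to open, so the reveals don't change that 9/10; it is now spread over the 4 remaining unopened envelopes.
P(win by switching) = (9/10) · (1/4) = 9/40.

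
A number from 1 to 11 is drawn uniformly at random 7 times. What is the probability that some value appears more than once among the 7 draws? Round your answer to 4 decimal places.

P(all 7 different) = 11/11 · 10/11 · ··· · 5/11 ≈ 0.0853.
P(at least two equal) = 1 − 0.0853 = 0.9147.

0.9147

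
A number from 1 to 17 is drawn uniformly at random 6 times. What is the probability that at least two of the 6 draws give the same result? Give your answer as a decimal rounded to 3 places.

0.631

P(all 6 different) = 17/17 · 16/17 · ··· · 12/17 ≈ 0.369.
P(at least two equal) = 1 − 0.369 = 0.631.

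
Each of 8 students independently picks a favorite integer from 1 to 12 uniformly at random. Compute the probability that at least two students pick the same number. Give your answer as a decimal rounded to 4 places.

It's easier to compute the probability that all 8 are distinct.
P(all distinct) = 12/12 · 11/12 · ··· · 5/12 ≈ 0.0464.
So the probability of at least one match is 1 − 0.0464 = 0.9536.

0.9536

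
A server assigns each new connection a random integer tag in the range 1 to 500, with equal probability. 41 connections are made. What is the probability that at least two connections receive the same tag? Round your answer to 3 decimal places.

It's easier to compute the probability that all 41 are distinct.
P(all distinct) = 500/500 · 499/500 · ··· · 460/500 ≈ 0.185.
So the probability of at least one match is 1 − 0.185 = 0.815.

0.815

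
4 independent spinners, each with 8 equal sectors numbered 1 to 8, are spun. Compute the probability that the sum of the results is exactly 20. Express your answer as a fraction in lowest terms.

315/4096

There are 8^4 = 4096 equally likely outcomes.
The number of ordered 4-tuples from {1,…,8} summing to 20 is 315.
P(sum = 20) = 315/4096.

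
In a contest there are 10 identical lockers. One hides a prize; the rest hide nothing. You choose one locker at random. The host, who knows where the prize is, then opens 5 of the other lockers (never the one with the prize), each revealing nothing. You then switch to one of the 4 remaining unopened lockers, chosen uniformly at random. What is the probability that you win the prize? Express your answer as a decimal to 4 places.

0.2250

Your original locker holds the prize with probability 1/10, so the other 9 collectively hold it with probability 9/10.
The host can always find 5 empty lockers to open, so the reveals don't change that 9/10; it is now spread over the 4 remaining unopened lockers.
P(win by switching) = (9/10) · (1/4) = 9/40 ≈ 0.2250.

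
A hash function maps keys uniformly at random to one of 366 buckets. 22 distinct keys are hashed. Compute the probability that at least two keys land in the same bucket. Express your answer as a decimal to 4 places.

It's easier to compute the probability that all 22 are distinct.
P(all distinct) = 366/366 · 365/366 · ··· · 345/366 ≈ 0.5252.
So the probability of at least one match is 1 − 0.5252 = 0.4748.

0.4748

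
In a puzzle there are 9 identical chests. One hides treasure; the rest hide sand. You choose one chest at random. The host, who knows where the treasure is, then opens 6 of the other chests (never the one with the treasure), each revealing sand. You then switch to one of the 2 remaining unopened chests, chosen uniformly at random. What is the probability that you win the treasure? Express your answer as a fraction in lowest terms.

Your original chest holds the treasure with probability 1/9, so the other 8 collectively hold it with probability 8/9.
The host can always find 6 empty chests to open, so the reveals don't change that 8/9; it is now spread over the 2 remaining unopened chests.
P(win by switching) = (8/9) · (1/2) = 4/9.

4/9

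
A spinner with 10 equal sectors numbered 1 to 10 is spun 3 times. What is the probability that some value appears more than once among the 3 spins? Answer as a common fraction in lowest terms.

7/25

P(all 3 different) = 10/10 · 9/10 · ··· · 8/10 = 18/25.
P(at least two equal) = 1 − 18/25 = 7/25.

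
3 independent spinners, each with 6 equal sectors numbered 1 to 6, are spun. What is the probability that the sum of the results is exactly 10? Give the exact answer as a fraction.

There are 6^3 = 216 equally likely outcomes.
The number of ordered 3-tuples from {1,…,6} summing to 10 is 27.
P(sum = 10) = 27/216 = 1/8.

1/8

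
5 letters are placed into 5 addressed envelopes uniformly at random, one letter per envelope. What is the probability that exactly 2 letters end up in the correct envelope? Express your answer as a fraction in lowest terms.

1/6

Choose which 2 of the 5 are fixed: C(5,2) = 10 ways.
The remaining 3 must have no fixed point: D(3) = 2.
P = 10·2/120 = 1/6.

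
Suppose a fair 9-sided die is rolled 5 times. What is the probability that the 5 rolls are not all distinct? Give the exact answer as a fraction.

P(all 5 different) = 9/9 · 8/9 · ··· · 5/9 = 560/2187.
P(at least two equal) = 1 − 560/2187 = 1627/2187.

1627/2187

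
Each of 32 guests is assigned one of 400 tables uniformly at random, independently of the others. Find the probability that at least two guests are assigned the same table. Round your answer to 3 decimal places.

It's easier to compute the probability that all 32 are distinct.
P(all distinct) = 400/400 · 399/400 · ··· · 369/400 ≈ 0.280.
So the probability of at least one match is 1 − 0.280 = 0.720.

0.720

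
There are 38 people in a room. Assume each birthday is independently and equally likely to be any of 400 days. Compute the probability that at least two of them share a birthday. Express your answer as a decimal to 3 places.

It's easier to compute the probability that all 38 are distinct.
P(all distinct) = 400/400 · 399/400 · ··· · 363/400 ≈ 0.163.
So the probability of at least one match is 1 − 0.163 = 0.837.

0.837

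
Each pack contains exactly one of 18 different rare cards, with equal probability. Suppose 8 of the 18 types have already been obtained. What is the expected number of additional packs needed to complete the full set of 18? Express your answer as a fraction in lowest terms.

7381/140

Starting from 8 distinct types, each trial gives a new one with probability (18−i)/18 when i types are held, so the wait for the next new type is 18/(18−i).
E = 18/10 + 18/9 + 18/8 + 18/7 + 18/6 + 18/5 + 18/4 + 18/3 + 18/2 + 18/1 = 7381/140.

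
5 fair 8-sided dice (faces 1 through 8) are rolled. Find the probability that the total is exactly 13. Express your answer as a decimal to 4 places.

There are 8^5 = 32768 equally likely outcomes.
The number of ordered 5-tuples from {1,…,8} summing to 13 is 490.
P(sum = 13) = 490/32768 = 245/16384 ≈ 0.0150.

0.0150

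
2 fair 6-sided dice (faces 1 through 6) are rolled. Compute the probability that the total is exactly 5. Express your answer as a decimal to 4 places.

There are 6^2 = 36 equally likely outcomes.
The number of ordered 2-tuples from {1,…,6} summing to 5 is 4.
P(sum = 5) = 4/36 = 1/9 ≈ 0.1111.

0.1111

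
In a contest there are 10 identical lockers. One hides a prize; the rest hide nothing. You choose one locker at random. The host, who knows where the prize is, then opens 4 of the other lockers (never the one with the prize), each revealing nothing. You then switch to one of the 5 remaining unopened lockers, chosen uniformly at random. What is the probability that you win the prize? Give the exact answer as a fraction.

9/50

Your original locker holds the prize with probability 1/10, so the other 9 collectively hold it with probability 9/10.
The host can always find 4 empty lockers to open, so the reveals don't change that 9/10; it is now spread over the 5 remaining unopened lockers.
P(win by switching) = (9/10) · (1/5) = 9/50.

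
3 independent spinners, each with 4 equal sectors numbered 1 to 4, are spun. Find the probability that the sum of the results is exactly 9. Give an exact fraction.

There are 4^3 = 64 equally likely outcomes.
The number of ordered 3-tuples from {1,…,4} summing to 9 is 10.
P(sum = 9) = 10/64 = 5/32.

5/32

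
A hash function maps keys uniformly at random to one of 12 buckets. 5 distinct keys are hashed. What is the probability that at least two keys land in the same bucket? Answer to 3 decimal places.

0.618

It's easier to compute the probability that all 5 are distinct.
P(all distinct) = 12/12 · 11/12 · ··· · 8/12 ≈ 0.382.
So the probability of at least one match is 1 − 0.382 = 0.618.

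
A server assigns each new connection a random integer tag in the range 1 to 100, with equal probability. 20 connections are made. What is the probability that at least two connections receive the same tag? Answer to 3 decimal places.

It's easier to compute the probability that all 20 are distinct.
P(all distinct) = 100/100 · 99/100 · ··· · 81/100 ≈ 0.130.
So the probability of at least one match is 1 − 0.130 = 0.870.

0.870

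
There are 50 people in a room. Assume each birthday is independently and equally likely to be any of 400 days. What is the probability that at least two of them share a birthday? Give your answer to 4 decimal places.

0.9591

It's easier to compute the probability that all 50 are distinct.
P(all distinct) = 400/400 · 399/400 · ··· · 351/400 ≈ 0.0409.
So the probability of at least one match is 1 − 0.0409 = 0.9591.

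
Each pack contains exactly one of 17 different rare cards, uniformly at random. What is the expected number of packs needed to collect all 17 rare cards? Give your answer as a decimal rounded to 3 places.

After i distinct types are collected, each trial gives a new one with probability (17−i)/17, so the expected wait for the next new type is 17/(17−i).
E = 17/17 + 17/16 + 17/15 + 17/14 + 17/13 + 17/12 + 17/11 + 17/10 + 17/9 + 17/8 + 17/7 + 17/6 + 17/5 + 17/4 + 17/3 + 17/2 + 17/1 = 42142223/720720 ≈ 58.472.

58.472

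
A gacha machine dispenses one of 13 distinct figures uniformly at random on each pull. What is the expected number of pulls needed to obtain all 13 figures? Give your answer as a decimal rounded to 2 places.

After i distinct types are collected, each trial gives a new one with probability (13−i)/13, so the expected wait for the next new type is 13/(13−i).
E = 13/13 + 13/12 + 13/11 + 13/10 + 13/9 + 13/8 + 13/7 + 13/6 + 13/5 + 13/4 + 13/3 + 13/2 + 13/1 = 1145993/27720 ≈ 41.34.

41.34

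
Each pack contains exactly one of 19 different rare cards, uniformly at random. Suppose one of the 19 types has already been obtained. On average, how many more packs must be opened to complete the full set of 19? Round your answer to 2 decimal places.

66.41

Starting from 1 distinct type, each trial gives a new one with probability (19−i)/19 when i types are held, so the wait for the next new type is 19/(19−i).
E = 19/18 + 19/17 + 19/16 + 19/15 + 19/14 + 19/13 + 19/12 + 19/11 + 19/10 + 19/9 + 19/8 + 19/7 + 19/6 + 19/5 + 19/4 + 19/3 + 19/2 + 19/1 = 271211719/4084080 ≈ 66.41.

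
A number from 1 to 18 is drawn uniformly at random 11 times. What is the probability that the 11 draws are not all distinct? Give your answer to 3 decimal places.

P(all 11 different) = 18/18 · 17/18 · ··· · 8/18 ≈ 0.020.
P(at least two equal) = 1 − 0.020 = 0.980.

0.980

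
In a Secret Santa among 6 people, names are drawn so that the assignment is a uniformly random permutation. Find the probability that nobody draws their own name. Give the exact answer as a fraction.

53/144

This is the derangement probability: permutations of 6 with no fixed point.
D(6) = 6! · (1 − 1/1! + 1/2! − ··· + (−1)^6/6!) = 265.
P = 265/720 = 53/144.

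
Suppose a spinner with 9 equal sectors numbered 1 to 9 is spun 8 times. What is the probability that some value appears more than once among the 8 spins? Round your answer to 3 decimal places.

0.992

P(all 8 different) = 9/9 · 8/9 · ··· · 2/9 ≈ 0.008.
P(at least two equal) = 1 − 0.008 = 0.992.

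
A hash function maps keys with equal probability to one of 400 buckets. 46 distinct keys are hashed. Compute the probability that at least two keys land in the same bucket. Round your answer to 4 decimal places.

It's easier to compute the probability that all 46 are distinct.
P(all distinct) = 400/400 · 399/400 · ··· · 355/400 ≈ 0.0678.
So the probability of at least one match is 1 − 0.0678 = 0.9322.

0.9322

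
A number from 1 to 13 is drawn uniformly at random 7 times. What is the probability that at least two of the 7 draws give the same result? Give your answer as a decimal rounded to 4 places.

P(all 7 different) = 13/13 · 12/13 · ··· · 7/13 ≈ 0.1378.
P(at least two equal) = 1 − 0.1378 = 0.8622.

0.8622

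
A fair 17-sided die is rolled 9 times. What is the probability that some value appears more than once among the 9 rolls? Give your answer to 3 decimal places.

0.926

P(all 9 different) = 17/17 · 16/17 · ··· · 9/17 ≈ 0.074.
P(at least two equal) = 1 − 0.074 = 0.926.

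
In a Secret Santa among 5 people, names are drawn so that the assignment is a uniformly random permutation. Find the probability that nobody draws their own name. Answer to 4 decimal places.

0.3667

This is the derangement probability: permutations of 5 with no fixed point.
D(5) = 5! · (1 − 1/1! + 1/2! − ··· + (−1)^5/5!) = 44.
P = 44/120 = 11/30 ≈ 0.3667.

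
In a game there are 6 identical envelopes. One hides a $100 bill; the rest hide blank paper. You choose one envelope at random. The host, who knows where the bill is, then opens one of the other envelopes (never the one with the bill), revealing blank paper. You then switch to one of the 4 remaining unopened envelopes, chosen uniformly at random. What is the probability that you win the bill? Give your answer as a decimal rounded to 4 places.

Your original envelope holds the bill with probability 1/6, so the other 5 collectively hold it with probability 5/6.
The host can always find an empty envelope to open, so this doesn't change that 5/6; it is now spread over the 4 remaining unopened envelopes.
P(win by switching) = (5/6) · (1/4) = 5/24 ≈ 0.2083.

0.2083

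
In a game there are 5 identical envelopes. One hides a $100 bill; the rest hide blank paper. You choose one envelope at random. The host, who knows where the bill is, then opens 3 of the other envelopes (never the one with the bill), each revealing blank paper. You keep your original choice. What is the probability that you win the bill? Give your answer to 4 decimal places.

0.2000

The host can always open 3 empty envelopes regardless of your choice, so the reveals give no information about your original envelope.
P(win by staying) = 1/5 ≈ 0.2000.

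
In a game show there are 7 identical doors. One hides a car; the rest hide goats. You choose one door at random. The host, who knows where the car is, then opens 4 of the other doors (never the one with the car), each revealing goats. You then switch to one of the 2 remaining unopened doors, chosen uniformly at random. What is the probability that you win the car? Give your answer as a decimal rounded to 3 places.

0.429

Your original door holds the car with probability 1/7, so the other 6 collectively hold it with probability 6/7.
The host can always find 4 empty doors to open, so the reveals don't change that 6/7; it is now spread over the 2 remaining unopened doors.
P(win by switching) = (6/7) · (1/2) = 3/7 ≈ 0.429.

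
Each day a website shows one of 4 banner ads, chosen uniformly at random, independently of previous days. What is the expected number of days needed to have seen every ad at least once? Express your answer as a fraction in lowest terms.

25/3

After i distinct types are collected, each trial gives a new one with probability (4−i)/4, so the expected wait for the next new type is 4/(4−i).
E = 4/4 + 4/3 + 4/2 + 4/1 = 25/3.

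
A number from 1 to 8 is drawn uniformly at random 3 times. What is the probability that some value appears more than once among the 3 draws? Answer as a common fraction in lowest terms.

P(all 3 different) = 8/8 · 7/8 · ··· · 6/8 = 21/32.
P(at least two equal) = 1 − 21/32 = 11/32.

11/32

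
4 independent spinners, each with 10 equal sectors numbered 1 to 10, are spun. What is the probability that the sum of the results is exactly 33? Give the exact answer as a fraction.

There are 10^4 = 10000 equally likely outcomes.
The number of ordered 4-tuples from {1,…,10} summing to 33 is 120.
P(sum = 33) = 120/10000 = 3/250.

3/250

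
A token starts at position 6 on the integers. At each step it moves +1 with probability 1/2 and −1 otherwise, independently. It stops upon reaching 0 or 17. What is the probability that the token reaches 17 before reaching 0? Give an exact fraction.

With a fair step, P(i) = ½P(i−1) + ½P(i+1) with P(0)=0, P(17)=1 has the linear solution P(i) = i/17.
P(6) = 6/17.

6/17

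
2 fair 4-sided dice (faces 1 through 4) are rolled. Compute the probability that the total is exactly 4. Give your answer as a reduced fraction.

There are 4^2 = 16 equally likely outcomes.
The number of ordered 2-tuples from {1,…,4} summing to 4 is 3.
P(sum = 4) = 3/16.

3/16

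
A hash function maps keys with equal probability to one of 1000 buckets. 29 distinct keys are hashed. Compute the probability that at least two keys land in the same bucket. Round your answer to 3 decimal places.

0.336

It's easier to compute the probability that all 29 are distinct.
P(all distinct) = 1000/1000 · 999/1000 · ··· · 972/1000 ≈ 0.664.
So the probability of at least one match is 1 − 0.664 = 0.336.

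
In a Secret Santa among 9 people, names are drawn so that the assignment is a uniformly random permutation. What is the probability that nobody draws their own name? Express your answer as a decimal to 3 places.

This is the derangement probability: permutations of 9 with no fixed point.
D(9) = 9! · (1 − 1/1! + 1/2! − ··· + (−1)^9/9!) = 133496.
P = 133496/362880 = 16687/45360 ≈ 0.368.

0.368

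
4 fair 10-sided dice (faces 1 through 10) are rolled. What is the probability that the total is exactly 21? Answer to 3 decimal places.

There are 10^4 = 10000 equally likely outcomes.
The number of ordered 4-tuples from {1,…,10} summing to 21 is 660.
P(sum = 21) = 660/10000 = 33/500 ≈ 0.066.

0.066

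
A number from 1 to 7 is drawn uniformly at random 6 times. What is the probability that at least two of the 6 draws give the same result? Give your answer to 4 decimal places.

0.9572

P(all 6 different) = 7/7 · 6/7 · ··· · 2/7 ≈ 0.0428.
P(at least two equal) = 1 − 0.0428 = 0.9572.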